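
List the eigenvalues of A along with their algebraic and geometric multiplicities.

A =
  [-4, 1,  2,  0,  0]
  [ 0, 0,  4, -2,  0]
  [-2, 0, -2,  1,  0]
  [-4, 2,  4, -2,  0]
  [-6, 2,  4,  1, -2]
λ = -2: alg = 5, geom = 3

Step 1 — factor the characteristic polynomial to read off the algebraic multiplicities:
  χ_A(x) = (x + 2)^5

Step 2 — compute geometric multiplicities via the rank-nullity identity g(λ) = n − rank(A − λI):
  rank(A − (-2)·I) = 2, so dim ker(A − (-2)·I) = n − 2 = 3

Summary:
  λ = -2: algebraic multiplicity = 5, geometric multiplicity = 3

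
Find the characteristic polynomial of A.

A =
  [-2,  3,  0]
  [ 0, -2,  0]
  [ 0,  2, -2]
x^3 + 6*x^2 + 12*x + 8

Expanding det(x·I − A) (e.g. by cofactor expansion or by noting that A is similar to its Jordan form J, which has the same characteristic polynomial as A) gives
  χ_A(x) = x^3 + 6*x^2 + 12*x + 8
which factors as (x + 2)^3. The eigenvalues (with algebraic multiplicities) are λ = -2 with multiplicity 3.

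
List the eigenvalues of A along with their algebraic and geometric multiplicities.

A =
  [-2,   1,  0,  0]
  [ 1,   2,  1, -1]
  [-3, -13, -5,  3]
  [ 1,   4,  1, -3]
λ = -2: alg = 4, geom = 2

Step 1 — factor the characteristic polynomial to read off the algebraic multiplicities:
  χ_A(x) = (x + 2)^4

Step 2 — compute geometric multiplicities via the rank-nullity identity g(λ) = n − rank(A − λI):
  rank(A − (-2)·I) = 2, so dim ker(A − (-2)·I) = n − 2 = 2

Summary:
  λ = -2: algebraic multiplicity = 4, geometric multiplicity = 2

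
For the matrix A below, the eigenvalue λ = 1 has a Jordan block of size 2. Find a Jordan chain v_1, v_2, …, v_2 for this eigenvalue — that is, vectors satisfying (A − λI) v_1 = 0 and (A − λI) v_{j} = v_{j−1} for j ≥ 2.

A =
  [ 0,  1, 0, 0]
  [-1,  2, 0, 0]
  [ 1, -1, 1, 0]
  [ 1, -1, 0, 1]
A Jordan chain for λ = 1 of length 2:
v_1 = (-1, -1, 1, 1)ᵀ
v_2 = (1, 0, 0, 0)ᵀ

Let N = A − (1)·I. We want v_2 with N^2 v_2 = 0 but N^1 v_2 ≠ 0; then v_{j-1} := N · v_j for j = 2, …, 2.

Pick v_2 = (1, 0, 0, 0)ᵀ.
Then v_1 = N · v_2 = (-1, -1, 1, 1)ᵀ.

Sanity check: (A − (1)·I) v_1 = (0, 0, 0, 0)ᵀ = 0. ✓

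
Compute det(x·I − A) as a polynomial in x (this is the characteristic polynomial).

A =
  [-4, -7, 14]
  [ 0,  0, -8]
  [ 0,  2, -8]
x^3 + 12*x^2 + 48*x + 64

Expanding det(x·I − A) (e.g. by cofactor expansion or by noting that A is similar to its Jordan form J, which has the same characteristic polynomial as A) gives
  χ_A(x) = x^3 + 12*x^2 + 48*x + 64
which factors as (x + 4)^3. The eigenvalues (with algebraic multiplicities) are λ = -4 with multiplicity 3.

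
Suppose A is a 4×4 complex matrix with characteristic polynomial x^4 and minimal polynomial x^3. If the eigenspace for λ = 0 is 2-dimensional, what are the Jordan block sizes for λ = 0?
Block sizes for λ = 0: [3, 1]

Step 1 — from the characteristic polynomial, algebraic multiplicity of λ = 0 is 4. From dim ker(A − (0)·I) = 2, there are exactly 2 Jordan blocks for λ = 0.
Step 2 — from the minimal polynomial, the factor (x − 0)^3 tells us the largest block for λ = 0 has size 3.
Step 3 — with total size 4, 2 blocks, and largest block 3, the block sizes (in nonincreasing order) are [3, 1].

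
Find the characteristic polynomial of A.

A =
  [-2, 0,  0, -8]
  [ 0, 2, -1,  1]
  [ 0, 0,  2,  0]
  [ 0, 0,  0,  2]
x^4 - 4*x^3 + 16*x - 16

Expanding det(x·I − A) (e.g. by cofactor expansion or by noting that A is similar to its Jordan form J, which has the same characteristic polynomial as A) gives
  χ_A(x) = x^4 - 4*x^3 + 16*x - 16
which factors as (x - 2)^3*(x + 2). The eigenvalues (with algebraic multiplicities) are λ = -2 with multiplicity 1, λ = 2 with multiplicity 3.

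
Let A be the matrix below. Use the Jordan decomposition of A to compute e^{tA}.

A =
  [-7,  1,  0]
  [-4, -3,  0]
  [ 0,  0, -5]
e^{tA} =
  [-2*t*exp(-5*t) + exp(-5*t), t*exp(-5*t), 0]
  [-4*t*exp(-5*t), 2*t*exp(-5*t) + exp(-5*t), 0]
  [0, 0, exp(-5*t)]

Strategy: write A = P · J · P⁻¹ where J is a Jordan canonical form, so e^{tA} = P · e^{tJ} · P⁻¹, and e^{tJ} can be computed block-by-block.

A has Jordan form
J =
  [-5,  1,  0]
  [ 0, -5,  0]
  [ 0,  0, -5]
(up to reordering of blocks).

Per-block formulas:
  For a 2×2 Jordan block J_2(-5): exp(t · J_2(-5)) = e^(-5t)·(I + t·N), where N is the 2×2 nilpotent shift.
  For a 1×1 block at λ = -5: exp(t · [-5]) = [e^(-5t)].

After assembling e^{tJ} and conjugating by P, we get:

e^{tA} =
  [-2*t*exp(-5*t) + exp(-5*t), t*exp(-5*t), 0]
  [-4*t*exp(-5*t), 2*t*exp(-5*t) + exp(-5*t), 0]
  [0, 0, exp(-5*t)]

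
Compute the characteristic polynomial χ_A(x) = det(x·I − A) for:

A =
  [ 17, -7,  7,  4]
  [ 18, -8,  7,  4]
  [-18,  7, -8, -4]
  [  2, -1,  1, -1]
x^4 - 6*x^2 - 8*x - 3

Expanding det(x·I − A) (e.g. by cofactor expansion or by noting that A is similar to its Jordan form J, which has the same characteristic polynomial as A) gives
  χ_A(x) = x^4 - 6*x^2 - 8*x - 3
which factors as (x - 3)*(x + 1)^3. The eigenvalues (with algebraic multiplicities) are λ = -1 with multiplicity 3, λ = 3 with multiplicity 1.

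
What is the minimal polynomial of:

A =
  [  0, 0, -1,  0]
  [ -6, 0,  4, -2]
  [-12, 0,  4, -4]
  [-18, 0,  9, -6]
x^3 + 2*x^2

The characteristic polynomial is χ_A(x) = x^3*(x + 2), so the eigenvalues are known. The minimal polynomial is
  m_A(x) = Π_λ (x − λ)^{k_λ}
where k_λ is the size of the *largest* Jordan block for λ (equivalently, the smallest k with (A − λI)^k v = 0 for every generalised eigenvector v of λ).

  λ = -2: largest Jordan block has size 1, contributing (x + 2)
  λ = 0: largest Jordan block has size 2, contributing (x − 0)^2

So m_A(x) = x^2*(x + 2) = x^3 + 2*x^2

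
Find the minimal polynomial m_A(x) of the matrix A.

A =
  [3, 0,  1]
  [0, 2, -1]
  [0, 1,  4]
x^3 - 9*x^2 + 27*x - 27

The characteristic polynomial is χ_A(x) = (x - 3)^3, so the eigenvalues are known. The minimal polynomial is
  m_A(x) = Π_λ (x − λ)^{k_λ}
where k_λ is the size of the *largest* Jordan block for λ (equivalently, the smallest k with (A − λI)^k v = 0 for every generalised eigenvector v of λ).

  λ = 3: largest Jordan block has size 3, contributing (x − 3)^3

So m_A(x) = (x - 3)^3 = x^3 - 9*x^2 + 27*x - 27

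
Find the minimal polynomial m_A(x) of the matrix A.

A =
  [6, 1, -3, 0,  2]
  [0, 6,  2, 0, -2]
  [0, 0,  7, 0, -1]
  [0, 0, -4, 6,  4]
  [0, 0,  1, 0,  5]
x^3 - 18*x^2 + 108*x - 216

The characteristic polynomial is χ_A(x) = (x - 6)^5, so the eigenvalues are known. The minimal polynomial is
  m_A(x) = Π_λ (x − λ)^{k_λ}
where k_λ is the size of the *largest* Jordan block for λ (equivalently, the smallest k with (A − λI)^k v = 0 for every generalised eigenvector v of λ).

  λ = 6: largest Jordan block has size 3, contributing (x − 6)^3

So m_A(x) = (x - 6)^3 = x^3 - 18*x^2 + 108*x - 216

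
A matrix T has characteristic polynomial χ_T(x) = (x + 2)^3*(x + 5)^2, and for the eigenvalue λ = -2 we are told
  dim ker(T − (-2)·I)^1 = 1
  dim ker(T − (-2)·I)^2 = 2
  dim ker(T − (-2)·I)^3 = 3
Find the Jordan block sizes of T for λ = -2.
Block sizes for λ = -2: [3]

From the dimensions of kernels of powers, the number of Jordan blocks of size at least j is d_j − d_{j−1} where d_j = dim ker(N^j) (with d_0 = 0). Computing the differences gives [1, 1, 1].
The number of blocks of size exactly k is (#blocks of size ≥ k) − (#blocks of size ≥ k + 1), so the partition is: 1 block(s) of size 3.
In nonincreasing order the block sizes are [3].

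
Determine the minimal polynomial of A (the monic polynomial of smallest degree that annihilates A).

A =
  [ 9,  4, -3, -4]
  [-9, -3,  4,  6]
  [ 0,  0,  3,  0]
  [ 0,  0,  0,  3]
x^3 - 9*x^2 + 27*x - 27

The characteristic polynomial is χ_A(x) = (x - 3)^4, so the eigenvalues are known. The minimal polynomial is
  m_A(x) = Π_λ (x − λ)^{k_λ}
where k_λ is the size of the *largest* Jordan block for λ (equivalently, the smallest k with (A − λI)^k v = 0 for every generalised eigenvector v of λ).

  λ = 3: largest Jordan block has size 3, contributing (x − 3)^3

So m_A(x) = (x - 3)^3 = x^3 - 9*x^2 + 27*x - 27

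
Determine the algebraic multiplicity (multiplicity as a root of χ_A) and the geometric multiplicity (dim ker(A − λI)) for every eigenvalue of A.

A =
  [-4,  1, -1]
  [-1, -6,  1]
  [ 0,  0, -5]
λ = -5: alg = 3, geom = 2

Step 1 — factor the characteristic polynomial to read off the algebraic multiplicities:
  χ_A(x) = (x + 5)^3

Step 2 — compute geometric multiplicities via the rank-nullity identity g(λ) = n − rank(A − λI):
  rank(A − (-5)·I) = 1, so dim ker(A − (-5)·I) = n − 1 = 2

Summary:
  λ = -5: algebraic multiplicity = 3, geometric multiplicity = 2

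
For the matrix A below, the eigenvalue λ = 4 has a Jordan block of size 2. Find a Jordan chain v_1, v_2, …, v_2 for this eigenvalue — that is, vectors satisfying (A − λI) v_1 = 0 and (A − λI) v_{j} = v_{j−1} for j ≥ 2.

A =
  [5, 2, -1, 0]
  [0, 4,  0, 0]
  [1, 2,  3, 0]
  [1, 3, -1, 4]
A Jordan chain for λ = 4 of length 2:
v_1 = (1, 0, 1, 1)ᵀ
v_2 = (1, 0, 0, 0)ᵀ

Let N = A − (4)·I. We want v_2 with N^2 v_2 = 0 but N^1 v_2 ≠ 0; then v_{j-1} := N · v_j for j = 2, …, 2.

Pick v_2 = (1, 0, 0, 0)ᵀ.
Then v_1 = N · v_2 = (1, 0, 1, 1)ᵀ.

Sanity check: (A − (4)·I) v_1 = (0, 0, 0, 0)ᵀ = 0. ✓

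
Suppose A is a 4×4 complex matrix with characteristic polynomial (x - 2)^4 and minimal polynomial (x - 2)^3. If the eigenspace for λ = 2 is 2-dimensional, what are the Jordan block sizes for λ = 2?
Block sizes for λ = 2: [3, 1]

Step 1 — from the characteristic polynomial, algebraic multiplicity of λ = 2 is 4. From dim ker(A − (2)·I) = 2, there are exactly 2 Jordan blocks for λ = 2.
Step 2 — from the minimal polynomial, the factor (x − 2)^3 tells us the largest block for λ = 2 has size 3.
Step 3 — with total size 4, 2 blocks, and largest block 3, the block sizes (in nonincreasing order) are [3, 1].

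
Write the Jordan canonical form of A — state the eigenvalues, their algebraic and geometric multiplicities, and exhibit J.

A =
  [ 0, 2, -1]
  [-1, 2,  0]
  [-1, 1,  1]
J_3(1)

The characteristic polynomial is
  det(x·I − A) = x^3 - 3*x^2 + 3*x - 1 = (x - 1)^3

Eigenvalues and multiplicities (the geometric multiplicity of λ is n − rank(A − λI), which equals the number of Jordan blocks for λ):
  λ = 1: algebraic multiplicity = 3, geometric multiplicity = 1

Determining the block sizes for each eigenvalue:
  λ = 1: one block (gm = 1), so the single block has size am = 3 → block sizes [3]

Assembling the blocks gives a Jordan form
J =
  [1, 1, 0]
  [0, 1, 1]
  [0, 0, 1]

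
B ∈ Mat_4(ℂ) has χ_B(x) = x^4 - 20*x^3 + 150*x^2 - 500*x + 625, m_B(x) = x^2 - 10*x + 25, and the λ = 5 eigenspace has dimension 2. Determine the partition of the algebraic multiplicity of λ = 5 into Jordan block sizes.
Block sizes for λ = 5: [2, 2]

Step 1 — from the characteristic polynomial, algebraic multiplicity of λ = 5 is 4. From dim ker(B − (5)·I) = 2, there are exactly 2 Jordan blocks for λ = 5.
Step 2 — from the minimal polynomial, the factor (x − 5)^2 tells us the largest block for λ = 5 has size 2.
Step 3 — with total size 4, 2 blocks, and largest block 2, the block sizes (in nonincreasing order) are [2, 2].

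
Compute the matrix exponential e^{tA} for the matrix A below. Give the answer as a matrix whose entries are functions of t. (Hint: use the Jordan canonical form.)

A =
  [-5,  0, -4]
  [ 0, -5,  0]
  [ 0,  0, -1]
e^{tA} =
  [exp(-5*t), 0, -exp(-t) + exp(-5*t)]
  [0, exp(-5*t), 0]
  [0, 0, exp(-t)]

Strategy: write A = P · J · P⁻¹ where J is a Jordan canonical form, so e^{tA} = P · e^{tJ} · P⁻¹, and e^{tJ} can be computed block-by-block.

A has Jordan form
J =
  [-5,  0,  0]
  [ 0, -5,  0]
  [ 0,  0, -1]
(up to reordering of blocks).

Per-block formulas:
  For a 1×1 block at λ = -1: exp(t · [-1]) = [e^(-1t)].
  For a 1×1 block at λ = -5: exp(t · [-5]) = [e^(-5t)].

After assembling e^{tJ} and conjugating by P, we get:

e^{tA} =
  [exp(-5*t), 0, -exp(-t) + exp(-5*t)]
  [0, exp(-5*t), 0]
  [0, 0, exp(-t)]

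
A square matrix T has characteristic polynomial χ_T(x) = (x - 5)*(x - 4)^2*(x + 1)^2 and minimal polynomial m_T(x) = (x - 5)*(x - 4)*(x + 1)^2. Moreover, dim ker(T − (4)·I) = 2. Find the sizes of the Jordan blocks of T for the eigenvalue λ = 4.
Block sizes for λ = 4: [1, 1]

Step 1 — from the characteristic polynomial, algebraic multiplicity of λ = 4 is 2. From dim ker(T − (4)·I) = 2, there are exactly 2 Jordan blocks for λ = 4.
Step 2 — from the minimal polynomial, the factor (x − 4) tells us the largest block for λ = 4 has size 1.
Step 3 — with total size 2, 2 blocks, and largest block 1, the block sizes (in nonincreasing order) are [1, 1].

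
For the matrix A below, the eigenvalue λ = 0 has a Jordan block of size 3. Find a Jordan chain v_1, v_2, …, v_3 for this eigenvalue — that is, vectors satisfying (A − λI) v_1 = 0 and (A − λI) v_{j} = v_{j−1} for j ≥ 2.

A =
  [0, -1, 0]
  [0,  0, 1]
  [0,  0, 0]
A Jordan chain for λ = 0 of length 3:
v_1 = (-1, 0, 0)ᵀ
v_2 = (0, 1, 0)ᵀ
v_3 = (0, 0, 1)ᵀ

Let N = A − (0)·I. We want v_3 with N^3 v_3 = 0 but N^2 v_3 ≠ 0; then v_{j-1} := N · v_j for j = 3, …, 2.

Pick v_3 = (0, 0, 1)ᵀ.
Then v_2 = N · v_3 = (0, 1, 0)ᵀ.
Then v_1 = N · v_2 = (-1, 0, 0)ᵀ.

Sanity check: (A − (0)·I) v_1 = (0, 0, 0)ᵀ = 0. ✓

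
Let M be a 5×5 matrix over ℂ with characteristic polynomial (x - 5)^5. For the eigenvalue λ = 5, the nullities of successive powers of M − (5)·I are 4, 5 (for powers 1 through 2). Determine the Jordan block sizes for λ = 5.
Block sizes for λ = 5: [2, 1, 1, 1]

From the dimensions of kernels of powers, the number of Jordan blocks of size at least j is d_j − d_{j−1} where d_j = dim ker(N^j) (with d_0 = 0). Computing the differences gives [4, 1].
The number of blocks of size exactly k is (#blocks of size ≥ k) − (#blocks of size ≥ k + 1), so the partition is: 3 block(s) of size 1, 1 block(s) of size 2.
In nonincreasing order the block sizes are [2, 1, 1, 1].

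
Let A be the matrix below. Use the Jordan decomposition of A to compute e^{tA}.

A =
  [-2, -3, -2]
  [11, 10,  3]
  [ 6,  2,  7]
e^{tA} =
  [2*t^2*exp(5*t) - 7*t*exp(5*t) + exp(5*t), t^2*exp(5*t) - 3*t*exp(5*t), t^2*exp(5*t)/2 - 2*t*exp(5*t)]
  [-2*t^2*exp(5*t) + 11*t*exp(5*t), -t^2*exp(5*t) + 5*t*exp(5*t) + exp(5*t), -t^2*exp(5*t)/2 + 3*t*exp(5*t)]
  [-4*t^2*exp(5*t) + 6*t*exp(5*t), -2*t^2*exp(5*t) + 2*t*exp(5*t), -t^2*exp(5*t) + 2*t*exp(5*t) + exp(5*t)]

Strategy: write A = P · J · P⁻¹ where J is a Jordan canonical form, so e^{tA} = P · e^{tJ} · P⁻¹, and e^{tJ} can be computed block-by-block.

A has Jordan form
J =
  [5, 1, 0]
  [0, 5, 1]
  [0, 0, 5]
(up to reordering of blocks).

Per-block formulas:
  For a 3×3 Jordan block J_3(5): exp(t · J_3(5)) = e^(5t)·(I + t·N + (t^2/2)·N^2), where N is the 3×3 nilpotent shift.

After assembling e^{tJ} and conjugating by P, we get:

e^{tA} =
  [2*t^2*exp(5*t) - 7*t*exp(5*t) + exp(5*t), t^2*exp(5*t) - 3*t*exp(5*t), t^2*exp(5*t)/2 - 2*t*exp(5*t)]
  [-2*t^2*exp(5*t) + 11*t*exp(5*t), -t^2*exp(5*t) + 5*t*exp(5*t) + exp(5*t), -t^2*exp(5*t)/2 + 3*t*exp(5*t)]
  [-4*t^2*exp(5*t) + 6*t*exp(5*t), -2*t^2*exp(5*t) + 2*t*exp(5*t), -t^2*exp(5*t) + 2*t*exp(5*t) + exp(5*t)]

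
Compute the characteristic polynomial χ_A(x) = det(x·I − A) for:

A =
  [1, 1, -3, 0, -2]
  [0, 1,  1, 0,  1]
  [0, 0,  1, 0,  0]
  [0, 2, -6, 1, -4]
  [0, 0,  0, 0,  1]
x^5 - 5*x^4 + 10*x^3 - 10*x^2 + 5*x - 1

Expanding det(x·I − A) (e.g. by cofactor expansion or by noting that A is similar to its Jordan form J, which has the same characteristic polynomial as A) gives
  χ_A(x) = x^5 - 5*x^4 + 10*x^3 - 10*x^2 + 5*x - 1
which factors as (x - 1)^5. The eigenvalues (with algebraic multiplicities) are λ = 1 with multiplicity 5.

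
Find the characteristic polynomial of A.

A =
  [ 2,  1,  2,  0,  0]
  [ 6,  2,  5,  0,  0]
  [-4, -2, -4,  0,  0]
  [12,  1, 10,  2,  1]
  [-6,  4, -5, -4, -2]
x^5

Expanding det(x·I − A) (e.g. by cofactor expansion or by noting that A is similar to its Jordan form J, which has the same characteristic polynomial as A) gives
  χ_A(x) = x^5
which factors as x^5. The eigenvalues (with algebraic multiplicities) are λ = 0 with multiplicity 5.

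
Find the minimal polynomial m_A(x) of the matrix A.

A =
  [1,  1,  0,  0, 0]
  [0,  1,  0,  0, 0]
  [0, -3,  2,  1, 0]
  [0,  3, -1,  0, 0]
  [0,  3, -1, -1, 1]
x^2 - 2*x + 1

The characteristic polynomial is χ_A(x) = (x - 1)^5, so the eigenvalues are known. The minimal polynomial is
  m_A(x) = Π_λ (x − λ)^{k_λ}
where k_λ is the size of the *largest* Jordan block for λ (equivalently, the smallest k with (A − λI)^k v = 0 for every generalised eigenvector v of λ).

  λ = 1: largest Jordan block has size 2, contributing (x − 1)^2

So m_A(x) = (x - 1)^2 = x^2 - 2*x + 1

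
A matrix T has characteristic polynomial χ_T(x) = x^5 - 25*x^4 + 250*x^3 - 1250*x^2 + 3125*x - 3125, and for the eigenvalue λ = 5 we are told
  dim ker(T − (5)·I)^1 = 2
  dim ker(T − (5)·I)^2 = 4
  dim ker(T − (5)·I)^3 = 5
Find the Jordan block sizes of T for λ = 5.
Block sizes for λ = 5: [3, 2]

From the dimensions of kernels of powers, the number of Jordan blocks of size at least j is d_j − d_{j−1} where d_j = dim ker(N^j) (with d_0 = 0). Computing the differences gives [2, 2, 1].
The number of blocks of size exactly k is (#blocks of size ≥ k) − (#blocks of size ≥ k + 1), so the partition is: 1 block(s) of size 2, 1 block(s) of size 3.
In nonincreasing order the block sizes are [3, 2].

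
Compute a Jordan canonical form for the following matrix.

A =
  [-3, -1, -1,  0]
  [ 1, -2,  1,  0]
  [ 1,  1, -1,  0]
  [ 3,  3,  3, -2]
J_3(-2) ⊕ J_1(-2)

The characteristic polynomial is
  det(x·I − A) = x^4 + 8*x^3 + 24*x^2 + 32*x + 16 = (x + 2)^4

Eigenvalues and multiplicities (the geometric multiplicity of λ is n − rank(A − λI), which equals the number of Jordan blocks for λ):
  λ = -2: algebraic multiplicity = 4, geometric multiplicity = 2

Determining the block sizes for each eigenvalue:
  λ = -2: with am = 4 and gm = 2, the partition is not yet determined (e.g. several partitions of 4 into 2 parts exist). Let N = A − (-2)·I. Computing rank(N^1) = 2, rank(N^2) = 1, rank(N^3) = 0; the number of blocks of size ≥ j is rank(N^{j−1}) − rank(N^j), giving [2, 1, 1]. So we have 1 block(s) of size 3, 1 block(s) of size 1 → block sizes [3, 1]

Assembling the blocks gives a Jordan form
J =
  [-2,  1,  0,  0]
  [ 0, -2,  1,  0]
  [ 0,  0, -2,  0]
  [ 0,  0,  0, -2]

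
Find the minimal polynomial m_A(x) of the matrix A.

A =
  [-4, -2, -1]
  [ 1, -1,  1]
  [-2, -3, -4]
x^3 + 9*x^2 + 27*x + 27

The characteristic polynomial is χ_A(x) = (x + 3)^3, so the eigenvalues are known. The minimal polynomial is
  m_A(x) = Π_λ (x − λ)^{k_λ}
where k_λ is the size of the *largest* Jordan block for λ (equivalently, the smallest k with (A − λI)^k v = 0 for every generalised eigenvector v of λ).

  λ = -3: largest Jordan block has size 3, contributing (x + 3)^3

So m_A(x) = (x + 3)^3 = x^3 + 9*x^2 + 27*x + 27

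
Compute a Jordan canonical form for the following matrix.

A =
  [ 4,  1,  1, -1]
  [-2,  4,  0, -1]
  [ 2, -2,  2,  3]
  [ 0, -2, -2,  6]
J_2(4) ⊕ J_2(4)

The characteristic polynomial is
  det(x·I − A) = x^4 - 16*x^3 + 96*x^2 - 256*x + 256 = (x - 4)^4

Eigenvalues and multiplicities (the geometric multiplicity of λ is n − rank(A − λI), which equals the number of Jordan blocks for λ):
  λ = 4: algebraic multiplicity = 4, geometric multiplicity = 2

Determining the block sizes for each eigenvalue:
  λ = 4: with am = 4 and gm = 2, the partition is not yet determined (e.g. several partitions of 4 into 2 parts exist). Let N = A − (4)·I. Computing rank(N^1) = 2, rank(N^2) = 0; the number of blocks of size ≥ j is rank(N^{j−1}) − rank(N^j), giving [2, 2]. So we have 2 block(s) of size 2 → block sizes [2, 2]

Assembling the blocks gives a Jordan form
J =
  [4, 1, 0, 0]
  [0, 4, 0, 0]
  [0, 0, 4, 1]
  [0, 0, 0, 4]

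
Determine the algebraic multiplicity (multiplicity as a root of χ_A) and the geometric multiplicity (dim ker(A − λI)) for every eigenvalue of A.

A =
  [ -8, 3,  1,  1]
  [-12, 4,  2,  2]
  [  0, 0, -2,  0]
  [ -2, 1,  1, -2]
λ = -2: alg = 4, geom = 2

Step 1 — factor the characteristic polynomial to read off the algebraic multiplicities:
  χ_A(x) = (x + 2)^4

Step 2 — compute geometric multiplicities via the rank-nullity identity g(λ) = n − rank(A − λI):
  rank(A − (-2)·I) = 2, so dim ker(A − (-2)·I) = n − 2 = 2

Summary:
  λ = -2: algebraic multiplicity = 4, geometric multiplicity = 2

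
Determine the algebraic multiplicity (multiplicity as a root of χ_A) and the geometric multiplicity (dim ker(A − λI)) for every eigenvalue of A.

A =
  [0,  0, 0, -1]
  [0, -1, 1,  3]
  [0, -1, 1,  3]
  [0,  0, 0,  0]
λ = 0: alg = 4, geom = 2

Step 1 — factor the characteristic polynomial to read off the algebraic multiplicities:
  χ_A(x) = x^4

Step 2 — compute geometric multiplicities via the rank-nullity identity g(λ) = n − rank(A − λI):
  rank(A − (0)·I) = 2, so dim ker(A − (0)·I) = n − 2 = 2

Summary:
  λ = 0: algebraic multiplicity = 4, geometric multiplicity = 2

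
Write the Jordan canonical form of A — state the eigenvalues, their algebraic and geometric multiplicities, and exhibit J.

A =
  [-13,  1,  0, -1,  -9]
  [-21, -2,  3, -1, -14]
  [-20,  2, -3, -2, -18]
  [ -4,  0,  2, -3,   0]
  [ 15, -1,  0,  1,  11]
J_3(-3) ⊕ J_1(-3) ⊕ J_1(2)

The characteristic polynomial is
  det(x·I − A) = x^5 + 10*x^4 + 30*x^3 - 135*x - 162 = (x - 2)*(x + 3)^4

Eigenvalues and multiplicities (the geometric multiplicity of λ is n − rank(A − λI), which equals the number of Jordan blocks for λ):
  λ = -3: algebraic multiplicity = 4, geometric multiplicity = 2
  λ = 2: algebraic multiplicity = 1, geometric multiplicity = 1

Determining the block sizes for each eigenvalue:
  λ = -3: with am = 4 and gm = 2, the partition is not yet determined (e.g. several partitions of 4 into 2 parts exist). Let N = A − (-3)·I. Computing rank(N^1) = 3, rank(N^2) = 2, rank(N^3) = 1; the number of blocks of size ≥ j is rank(N^{j−1}) − rank(N^j), giving [2, 1, 1]. So we have 1 block(s) of size 3, 1 block(s) of size 1 → block sizes [3, 1]
  λ = 2: one block (gm = 1), so the single block has size am = 1 → block sizes [1]

Assembling the blocks gives a Jordan form
J =
  [-3,  1,  0,  0, 0]
  [ 0, -3,  1,  0, 0]
  [ 0,  0, -3,  0, 0]
  [ 0,  0,  0, -3, 0]
  [ 0,  0,  0,  0, 2]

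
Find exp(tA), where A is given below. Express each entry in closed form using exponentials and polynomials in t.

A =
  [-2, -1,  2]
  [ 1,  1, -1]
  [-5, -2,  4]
e^{tA} =
  [-t^2*exp(t) - 3*t*exp(t) + exp(t), -t^2*exp(t)/2 - t*exp(t), t^2*exp(t)/2 + 2*t*exp(t)]
  [t^2*exp(t) + t*exp(t), t^2*exp(t)/2 + exp(t), -t^2*exp(t)/2 - t*exp(t)]
  [-t^2*exp(t) - 5*t*exp(t), -t^2*exp(t)/2 - 2*t*exp(t), t^2*exp(t)/2 + 3*t*exp(t) + exp(t)]

Strategy: write A = P · J · P⁻¹ where J is a Jordan canonical form, so e^{tA} = P · e^{tJ} · P⁻¹, and e^{tJ} can be computed block-by-block.

A has Jordan form
J =
  [1, 1, 0]
  [0, 1, 1]
  [0, 0, 1]
(up to reordering of blocks).

Per-block formulas:
  For a 3×3 Jordan block J_3(1): exp(t · J_3(1)) = e^(1t)·(I + t·N + (t^2/2)·N^2), where N is the 3×3 nilpotent shift.

After assembling e^{tJ} and conjugating by P, we get:

e^{tA} =
  [-t^2*exp(t) - 3*t*exp(t) + exp(t), -t^2*exp(t)/2 - t*exp(t), t^2*exp(t)/2 + 2*t*exp(t)]
  [t^2*exp(t) + t*exp(t), t^2*exp(t)/2 + exp(t), -t^2*exp(t)/2 - t*exp(t)]
  [-t^2*exp(t) - 5*t*exp(t), -t^2*exp(t)/2 - 2*t*exp(t), t^2*exp(t)/2 + 3*t*exp(t) + exp(t)]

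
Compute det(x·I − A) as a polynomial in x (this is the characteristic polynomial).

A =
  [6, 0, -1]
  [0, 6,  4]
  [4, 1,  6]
x^3 - 18*x^2 + 108*x - 216

Expanding det(x·I − A) (e.g. by cofactor expansion or by noting that A is similar to its Jordan form J, which has the same characteristic polynomial as A) gives
  χ_A(x) = x^3 - 18*x^2 + 108*x - 216
which factors as (x - 6)^3. The eigenvalues (with algebraic multiplicities) are λ = 6 with multiplicity 3.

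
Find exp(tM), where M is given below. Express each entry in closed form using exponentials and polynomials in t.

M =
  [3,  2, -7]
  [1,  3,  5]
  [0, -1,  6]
e^{tM} =
  [3*t^2*exp(4*t)/2 - t*exp(4*t) + exp(4*t), 3*t^2*exp(4*t)/2 + 2*t*exp(4*t), 3*t^2*exp(4*t)/2 - 7*t*exp(4*t)]
  [-t^2*exp(4*t) + t*exp(4*t), -t^2*exp(4*t) - t*exp(4*t) + exp(4*t), -t^2*exp(4*t) + 5*t*exp(4*t)]
  [-t^2*exp(4*t)/2, -t^2*exp(4*t)/2 - t*exp(4*t), -t^2*exp(4*t)/2 + 2*t*exp(4*t) + exp(4*t)]

Strategy: write M = P · J · P⁻¹ where J is a Jordan canonical form, so e^{tM} = P · e^{tJ} · P⁻¹, and e^{tJ} can be computed block-by-block.

M has Jordan form
J =
  [4, 1, 0]
  [0, 4, 1]
  [0, 0, 4]
(up to reordering of blocks).

Per-block formulas:
  For a 3×3 Jordan block J_3(4): exp(t · J_3(4)) = e^(4t)·(I + t·N + (t^2/2)·N^2), where N is the 3×3 nilpotent shift.

After assembling e^{tJ} and conjugating by P, we get:

e^{tM} =
  [3*t^2*exp(4*t)/2 - t*exp(4*t) + exp(4*t), 3*t^2*exp(4*t)/2 + 2*t*exp(4*t), 3*t^2*exp(4*t)/2 - 7*t*exp(4*t)]
  [-t^2*exp(4*t) + t*exp(4*t), -t^2*exp(4*t) - t*exp(4*t) + exp(4*t), -t^2*exp(4*t) + 5*t*exp(4*t)]
  [-t^2*exp(4*t)/2, -t^2*exp(4*t)/2 - t*exp(4*t), -t^2*exp(4*t)/2 + 2*t*exp(4*t) + exp(4*t)]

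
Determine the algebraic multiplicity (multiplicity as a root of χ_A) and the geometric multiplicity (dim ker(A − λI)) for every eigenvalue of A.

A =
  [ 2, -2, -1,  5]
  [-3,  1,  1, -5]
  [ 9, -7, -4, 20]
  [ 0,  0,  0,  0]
λ = -1: alg = 1, geom = 1; λ = 0: alg = 3, geom = 2

Step 1 — factor the characteristic polynomial to read off the algebraic multiplicities:
  χ_A(x) = x^3*(x + 1)

Step 2 — compute geometric multiplicities via the rank-nullity identity g(λ) = n − rank(A − λI):
  rank(A − (-1)·I) = 3, so dim ker(A − (-1)·I) = n − 3 = 1
  rank(A − (0)·I) = 2, so dim ker(A − (0)·I) = n − 2 = 2

Summary:
  λ = -1: algebraic multiplicity = 1, geometric multiplicity = 1
  λ = 0: algebraic multiplicity = 3, geometric multiplicity = 2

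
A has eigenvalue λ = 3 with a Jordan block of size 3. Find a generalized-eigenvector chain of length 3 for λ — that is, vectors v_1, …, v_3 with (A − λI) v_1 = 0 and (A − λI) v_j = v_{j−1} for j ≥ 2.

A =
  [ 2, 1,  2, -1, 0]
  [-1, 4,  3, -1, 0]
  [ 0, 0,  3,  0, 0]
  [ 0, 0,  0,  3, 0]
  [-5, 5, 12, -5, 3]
A Jordan chain for λ = 3 of length 3:
v_1 = (1, 1, 0, 0, 5)ᵀ
v_2 = (2, 3, 0, 0, 12)ᵀ
v_3 = (0, 0, 1, 0, 0)ᵀ

Let N = A − (3)·I. We want v_3 with N^3 v_3 = 0 but N^2 v_3 ≠ 0; then v_{j-1} := N · v_j for j = 3, …, 2.

Pick v_3 = (0, 0, 1, 0, 0)ᵀ.
Then v_2 = N · v_3 = (2, 3, 0, 0, 12)ᵀ.
Then v_1 = N · v_2 = (1, 1, 0, 0, 5)ᵀ.

Sanity check: (A − (3)·I) v_1 = (0, 0, 0, 0, 0)ᵀ = 0. ✓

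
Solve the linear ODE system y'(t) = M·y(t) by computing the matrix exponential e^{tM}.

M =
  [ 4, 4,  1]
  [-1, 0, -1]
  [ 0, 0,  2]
e^{tM} =
  [2*t*exp(2*t) + exp(2*t), 4*t*exp(2*t), -t^2*exp(2*t) + t*exp(2*t)]
  [-t*exp(2*t), -2*t*exp(2*t) + exp(2*t), t^2*exp(2*t)/2 - t*exp(2*t)]
  [0, 0, exp(2*t)]

Strategy: write M = P · J · P⁻¹ where J is a Jordan canonical form, so e^{tM} = P · e^{tJ} · P⁻¹, and e^{tJ} can be computed block-by-block.

M has Jordan form
J =
  [2, 1, 0]
  [0, 2, 1]
  [0, 0, 2]
(up to reordering of blocks).

Per-block formulas:
  For a 3×3 Jordan block J_3(2): exp(t · J_3(2)) = e^(2t)·(I + t·N + (t^2/2)·N^2), where N is the 3×3 nilpotent shift.

After assembling e^{tJ} and conjugating by P, we get:

e^{tM} =
  [2*t*exp(2*t) + exp(2*t), 4*t*exp(2*t), -t^2*exp(2*t) + t*exp(2*t)]
  [-t*exp(2*t), -2*t*exp(2*t) + exp(2*t), t^2*exp(2*t)/2 - t*exp(2*t)]
  [0, 0, exp(2*t)]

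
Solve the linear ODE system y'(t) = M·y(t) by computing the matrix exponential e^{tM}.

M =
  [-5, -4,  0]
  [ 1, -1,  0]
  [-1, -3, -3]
e^{tM} =
  [-2*t*exp(-3*t) + exp(-3*t), -4*t*exp(-3*t), 0]
  [t*exp(-3*t), 2*t*exp(-3*t) + exp(-3*t), 0]
  [-t^2*exp(-3*t)/2 - t*exp(-3*t), -t^2*exp(-3*t) - 3*t*exp(-3*t), exp(-3*t)]

Strategy: write M = P · J · P⁻¹ where J is a Jordan canonical form, so e^{tM} = P · e^{tJ} · P⁻¹, and e^{tJ} can be computed block-by-block.

M has Jordan form
J =
  [-3,  1,  0]
  [ 0, -3,  1]
  [ 0,  0, -3]
(up to reordering of blocks).

Per-block formulas:
  For a 3×3 Jordan block J_3(-3): exp(t · J_3(-3)) = e^(-3t)·(I + t·N + (t^2/2)·N^2), where N is the 3×3 nilpotent shift.

After assembling e^{tJ} and conjugating by P, we get:

e^{tM} =
  [-2*t*exp(-3*t) + exp(-3*t), -4*t*exp(-3*t), 0]
  [t*exp(-3*t), 2*t*exp(-3*t) + exp(-3*t), 0]
  [-t^2*exp(-3*t)/2 - t*exp(-3*t), -t^2*exp(-3*t) - 3*t*exp(-3*t), exp(-3*t)]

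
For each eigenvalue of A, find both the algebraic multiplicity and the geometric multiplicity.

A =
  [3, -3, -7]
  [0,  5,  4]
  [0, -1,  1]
λ = 3: alg = 3, geom = 1

Step 1 — factor the characteristic polynomial to read off the algebraic multiplicities:
  χ_A(x) = (x - 3)^3

Step 2 — compute geometric multiplicities via the rank-nullity identity g(λ) = n − rank(A − λI):
  rank(A − (3)·I) = 2, so dim ker(A − (3)·I) = n − 2 = 1

Summary:
  λ = 3: algebraic multiplicity = 3, geometric multiplicity = 1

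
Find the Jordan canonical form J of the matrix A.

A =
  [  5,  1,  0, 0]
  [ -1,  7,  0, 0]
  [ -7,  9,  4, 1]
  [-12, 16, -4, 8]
J_2(6) ⊕ J_2(6)

The characteristic polynomial is
  det(x·I − A) = x^4 - 24*x^3 + 216*x^2 - 864*x + 1296 = (x - 6)^4

Eigenvalues and multiplicities (the geometric multiplicity of λ is n − rank(A − λI), which equals the number of Jordan blocks for λ):
  λ = 6: algebraic multiplicity = 4, geometric multiplicity = 2

Determining the block sizes for each eigenvalue:
  λ = 6: with am = 4 and gm = 2, the partition is not yet determined (e.g. several partitions of 4 into 2 parts exist). Let N = A − (6)·I. Computing rank(N^1) = 2, rank(N^2) = 0; the number of blocks of size ≥ j is rank(N^{j−1}) − rank(N^j), giving [2, 2]. So we have 2 block(s) of size 2 → block sizes [2, 2]

Assembling the blocks gives a Jordan form
J =
  [6, 1, 0, 0]
  [0, 6, 0, 0]
  [0, 0, 6, 1]
  [0, 0, 0, 6]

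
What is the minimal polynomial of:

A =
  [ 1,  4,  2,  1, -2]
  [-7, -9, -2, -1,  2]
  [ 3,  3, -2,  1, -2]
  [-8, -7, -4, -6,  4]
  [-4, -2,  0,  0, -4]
x^3 + 12*x^2 + 48*x + 64

The characteristic polynomial is χ_A(x) = (x + 4)^5, so the eigenvalues are known. The minimal polynomial is
  m_A(x) = Π_λ (x − λ)^{k_λ}
where k_λ is the size of the *largest* Jordan block for λ (equivalently, the smallest k with (A − λI)^k v = 0 for every generalised eigenvector v of λ).

  λ = -4: largest Jordan block has size 3, contributing (x + 4)^3

So m_A(x) = (x + 4)^3 = x^3 + 12*x^2 + 48*x + 64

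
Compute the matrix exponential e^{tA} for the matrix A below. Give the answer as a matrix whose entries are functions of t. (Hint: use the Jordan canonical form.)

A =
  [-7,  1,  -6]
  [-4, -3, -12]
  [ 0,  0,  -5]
e^{tA} =
  [-2*t*exp(-5*t) + exp(-5*t), t*exp(-5*t), -6*t*exp(-5*t)]
  [-4*t*exp(-5*t), 2*t*exp(-5*t) + exp(-5*t), -12*t*exp(-5*t)]
  [0, 0, exp(-5*t)]

Strategy: write A = P · J · P⁻¹ where J is a Jordan canonical form, so e^{tA} = P · e^{tJ} · P⁻¹, and e^{tJ} can be computed block-by-block.

A has Jordan form
J =
  [-5,  1,  0]
  [ 0, -5,  0]
  [ 0,  0, -5]
(up to reordering of blocks).

Per-block formulas:
  For a 1×1 block at λ = -5: exp(t · [-5]) = [e^(-5t)].
  For a 2×2 Jordan block J_2(-5): exp(t · J_2(-5)) = e^(-5t)·(I + t·N), where N is the 2×2 nilpotent shift.

After assembling e^{tJ} and conjugating by P, we get:

e^{tA} =
  [-2*t*exp(-5*t) + exp(-5*t), t*exp(-5*t), -6*t*exp(-5*t)]
  [-4*t*exp(-5*t), 2*t*exp(-5*t) + exp(-5*t), -12*t*exp(-5*t)]
  [0, 0, exp(-5*t)]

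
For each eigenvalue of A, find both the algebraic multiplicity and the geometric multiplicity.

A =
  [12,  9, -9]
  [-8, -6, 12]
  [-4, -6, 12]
λ = 6: alg = 3, geom = 2

Step 1 — factor the characteristic polynomial to read off the algebraic multiplicities:
  χ_A(x) = (x - 6)^3

Step 2 — compute geometric multiplicities via the rank-nullity identity g(λ) = n − rank(A − λI):
  rank(A − (6)·I) = 1, so dim ker(A − (6)·I) = n − 1 = 2

Summary:
  λ = 6: algebraic multiplicity = 3, geometric multiplicity = 2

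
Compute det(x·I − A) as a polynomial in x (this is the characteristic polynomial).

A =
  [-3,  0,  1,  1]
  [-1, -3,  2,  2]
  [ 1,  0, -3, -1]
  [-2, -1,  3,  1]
x^4 + 8*x^3 + 24*x^2 + 32*x + 16

Expanding det(x·I − A) (e.g. by cofactor expansion or by noting that A is similar to its Jordan form J, which has the same characteristic polynomial as A) gives
  χ_A(x) = x^4 + 8*x^3 + 24*x^2 + 32*x + 16
which factors as (x + 2)^4. The eigenvalues (with algebraic multiplicities) are λ = -2 with multiplicity 4.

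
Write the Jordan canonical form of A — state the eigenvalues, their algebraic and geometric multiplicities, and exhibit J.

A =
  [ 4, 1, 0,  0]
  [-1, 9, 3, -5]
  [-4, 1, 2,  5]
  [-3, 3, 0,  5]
J_3(5) ⊕ J_1(5)

The characteristic polynomial is
  det(x·I − A) = x^4 - 20*x^3 + 150*x^2 - 500*x + 625 = (x - 5)^4

Eigenvalues and multiplicities (the geometric multiplicity of λ is n − rank(A − λI), which equals the number of Jordan blocks for λ):
  λ = 5: algebraic multiplicity = 4, geometric multiplicity = 2

Determining the block sizes for each eigenvalue:
  λ = 5: with am = 4 and gm = 2, the partition is not yet determined (e.g. several partitions of 4 into 2 parts exist). Let N = A − (5)·I. Computing rank(N^1) = 2, rank(N^2) = 1, rank(N^3) = 0; the number of blocks of size ≥ j is rank(N^{j−1}) − rank(N^j), giving [2, 1, 1]. So we have 1 block(s) of size 3, 1 block(s) of size 1 → block sizes [3, 1]

Assembling the blocks gives a Jordan form
J =
  [5, 1, 0, 0]
  [0, 5, 1, 0]
  [0, 0, 5, 0]
  [0, 0, 0, 5]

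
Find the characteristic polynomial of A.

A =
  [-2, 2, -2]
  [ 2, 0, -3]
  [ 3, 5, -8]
x^3 + 10*x^2 + 33*x + 36

Expanding det(x·I − A) (e.g. by cofactor expansion or by noting that A is similar to its Jordan form J, which has the same characteristic polynomial as A) gives
  χ_A(x) = x^3 + 10*x^2 + 33*x + 36
which factors as (x + 3)^2*(x + 4). The eigenvalues (with algebraic multiplicities) are λ = -4 with multiplicity 1, λ = -3 with multiplicity 2.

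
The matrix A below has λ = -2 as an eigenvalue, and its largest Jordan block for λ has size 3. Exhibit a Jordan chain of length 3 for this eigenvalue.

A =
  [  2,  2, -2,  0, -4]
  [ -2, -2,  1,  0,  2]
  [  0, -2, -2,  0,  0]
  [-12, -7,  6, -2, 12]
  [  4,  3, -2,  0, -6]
A Jordan chain for λ = -2 of length 3:
v_1 = (-4, 0, 4, 14, -6)ᵀ
v_2 = (4, -2, 0, -12, 4)ᵀ
v_3 = (1, 0, 0, 0, 0)ᵀ

Let N = A − (-2)·I. We want v_3 with N^3 v_3 = 0 but N^2 v_3 ≠ 0; then v_{j-1} := N · v_j for j = 3, …, 2.

Pick v_3 = (1, 0, 0, 0, 0)ᵀ.
Then v_2 = N · v_3 = (4, -2, 0, -12, 4)ᵀ.
Then v_1 = N · v_2 = (-4, 0, 4, 14, -6)ᵀ.

Sanity check: (A − (-2)·I) v_1 = (0, 0, 0, 0, 0)ᵀ = 0. ✓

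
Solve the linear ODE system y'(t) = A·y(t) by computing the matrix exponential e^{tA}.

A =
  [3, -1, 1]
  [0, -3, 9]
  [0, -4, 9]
e^{tA} =
  [exp(3*t), t^2*exp(3*t) - t*exp(3*t), -3*t^2*exp(3*t)/2 + t*exp(3*t)]
  [0, -6*t*exp(3*t) + exp(3*t), 9*t*exp(3*t)]
  [0, -4*t*exp(3*t), 6*t*exp(3*t) + exp(3*t)]

Strategy: write A = P · J · P⁻¹ where J is a Jordan canonical form, so e^{tA} = P · e^{tJ} · P⁻¹, and e^{tJ} can be computed block-by-block.

A has Jordan form
J =
  [3, 1, 0]
  [0, 3, 1]
  [0, 0, 3]
(up to reordering of blocks).

Per-block formulas:
  For a 3×3 Jordan block J_3(3): exp(t · J_3(3)) = e^(3t)·(I + t·N + (t^2/2)·N^2), where N is the 3×3 nilpotent shift.

After assembling e^{tJ} and conjugating by P, we get:

e^{tA} =
  [exp(3*t), t^2*exp(3*t) - t*exp(3*t), -3*t^2*exp(3*t)/2 + t*exp(3*t)]
  [0, -6*t*exp(3*t) + exp(3*t), 9*t*exp(3*t)]
  [0, -4*t*exp(3*t), 6*t*exp(3*t) + exp(3*t)]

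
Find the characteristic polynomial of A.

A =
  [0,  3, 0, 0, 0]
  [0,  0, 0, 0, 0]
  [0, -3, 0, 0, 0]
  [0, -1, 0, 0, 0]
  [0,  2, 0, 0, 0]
x^5

Expanding det(x·I − A) (e.g. by cofactor expansion or by noting that A is similar to its Jordan form J, which has the same characteristic polynomial as A) gives
  χ_A(x) = x^5
which factors as x^5. The eigenvalues (with algebraic multiplicities) are λ = 0 with multiplicity 5.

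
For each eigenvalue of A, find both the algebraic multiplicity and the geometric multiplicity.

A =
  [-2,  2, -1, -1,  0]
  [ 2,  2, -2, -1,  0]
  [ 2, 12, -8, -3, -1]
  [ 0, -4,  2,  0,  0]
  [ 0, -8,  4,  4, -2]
λ = -2: alg = 5, geom = 2

Step 1 — factor the characteristic polynomial to read off the algebraic multiplicities:
  χ_A(x) = (x + 2)^5

Step 2 — compute geometric multiplicities via the rank-nullity identity g(λ) = n − rank(A − λI):
  rank(A − (-2)·I) = 3, so dim ker(A − (-2)·I) = n − 3 = 2

Summary:
  λ = -2: algebraic multiplicity = 5, geometric multiplicity = 2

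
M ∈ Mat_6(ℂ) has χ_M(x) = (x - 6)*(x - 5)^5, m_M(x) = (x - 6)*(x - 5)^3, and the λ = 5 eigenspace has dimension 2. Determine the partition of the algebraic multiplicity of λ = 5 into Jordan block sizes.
Block sizes for λ = 5: [3, 2]

Step 1 — from the characteristic polynomial, algebraic multiplicity of λ = 5 is 5. From dim ker(M − (5)·I) = 2, there are exactly 2 Jordan blocks for λ = 5.
Step 2 — from the minimal polynomial, the factor (x − 5)^3 tells us the largest block for λ = 5 has size 3.
Step 3 — with total size 5, 2 blocks, and largest block 3, the block sizes (in nonincreasing order) are [3, 2].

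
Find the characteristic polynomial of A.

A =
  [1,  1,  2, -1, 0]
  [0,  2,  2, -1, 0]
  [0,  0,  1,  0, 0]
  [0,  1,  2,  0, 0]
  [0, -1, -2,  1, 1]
x^5 - 5*x^4 + 10*x^3 - 10*x^2 + 5*x - 1

Expanding det(x·I − A) (e.g. by cofactor expansion or by noting that A is similar to its Jordan form J, which has the same characteristic polynomial as A) gives
  χ_A(x) = x^5 - 5*x^4 + 10*x^3 - 10*x^2 + 5*x - 1
which factors as (x - 1)^5. The eigenvalues (with algebraic multiplicities) are λ = 1 with multiplicity 5.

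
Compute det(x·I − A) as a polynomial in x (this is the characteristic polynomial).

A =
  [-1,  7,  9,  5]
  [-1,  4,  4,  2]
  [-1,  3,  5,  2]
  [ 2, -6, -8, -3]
x^4 - 5*x^3 + 9*x^2 - 7*x + 2

Expanding det(x·I − A) (e.g. by cofactor expansion or by noting that A is similar to its Jordan form J, which has the same characteristic polynomial as A) gives
  χ_A(x) = x^4 - 5*x^3 + 9*x^2 - 7*x + 2
which factors as (x - 2)*(x - 1)^3. The eigenvalues (with algebraic multiplicities) are λ = 1 with multiplicity 3, λ = 2 with multiplicity 1.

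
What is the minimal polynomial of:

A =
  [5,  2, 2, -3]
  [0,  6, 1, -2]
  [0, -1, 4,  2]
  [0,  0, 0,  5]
x^2 - 10*x + 25

The characteristic polynomial is χ_A(x) = (x - 5)^4, so the eigenvalues are known. The minimal polynomial is
  m_A(x) = Π_λ (x − λ)^{k_λ}
where k_λ is the size of the *largest* Jordan block for λ (equivalently, the smallest k with (A − λI)^k v = 0 for every generalised eigenvector v of λ).

  λ = 5: largest Jordan block has size 2, contributing (x − 5)^2

So m_A(x) = (x - 5)^2 = x^2 - 10*x + 25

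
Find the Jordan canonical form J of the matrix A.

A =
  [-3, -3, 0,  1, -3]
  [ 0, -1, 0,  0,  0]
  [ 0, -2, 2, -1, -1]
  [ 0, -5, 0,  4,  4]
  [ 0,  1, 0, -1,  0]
J_1(-3) ⊕ J_1(-1) ⊕ J_3(2)

The characteristic polynomial is
  det(x·I − A) = x^5 - 2*x^4 - 9*x^3 + 22*x^2 + 4*x - 24 = (x - 2)^3*(x + 1)*(x + 3)

Eigenvalues and multiplicities (the geometric multiplicity of λ is n − rank(A − λI), which equals the number of Jordan blocks for λ):
  λ = -3: algebraic multiplicity = 1, geometric multiplicity = 1
  λ = -1: algebraic multiplicity = 1, geometric multiplicity = 1
  λ = 2: algebraic multiplicity = 3, geometric multiplicity = 1

Determining the block sizes for each eigenvalue:
  λ = -3: one block (gm = 1), so the single block has size am = 1 → block sizes [1]
  λ = -1: one block (gm = 1), so the single block has size am = 1 → block sizes [1]
  λ = 2: one block (gm = 1), so the single block has size am = 3 → block sizes [3]

Assembling the blocks gives a Jordan form
J =
  [-3,  0, 0, 0, 0]
  [ 0, -1, 0, 0, 0]
  [ 0,  0, 2, 1, 0]
  [ 0,  0, 0, 2, 1]
  [ 0,  0, 0, 0, 2]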